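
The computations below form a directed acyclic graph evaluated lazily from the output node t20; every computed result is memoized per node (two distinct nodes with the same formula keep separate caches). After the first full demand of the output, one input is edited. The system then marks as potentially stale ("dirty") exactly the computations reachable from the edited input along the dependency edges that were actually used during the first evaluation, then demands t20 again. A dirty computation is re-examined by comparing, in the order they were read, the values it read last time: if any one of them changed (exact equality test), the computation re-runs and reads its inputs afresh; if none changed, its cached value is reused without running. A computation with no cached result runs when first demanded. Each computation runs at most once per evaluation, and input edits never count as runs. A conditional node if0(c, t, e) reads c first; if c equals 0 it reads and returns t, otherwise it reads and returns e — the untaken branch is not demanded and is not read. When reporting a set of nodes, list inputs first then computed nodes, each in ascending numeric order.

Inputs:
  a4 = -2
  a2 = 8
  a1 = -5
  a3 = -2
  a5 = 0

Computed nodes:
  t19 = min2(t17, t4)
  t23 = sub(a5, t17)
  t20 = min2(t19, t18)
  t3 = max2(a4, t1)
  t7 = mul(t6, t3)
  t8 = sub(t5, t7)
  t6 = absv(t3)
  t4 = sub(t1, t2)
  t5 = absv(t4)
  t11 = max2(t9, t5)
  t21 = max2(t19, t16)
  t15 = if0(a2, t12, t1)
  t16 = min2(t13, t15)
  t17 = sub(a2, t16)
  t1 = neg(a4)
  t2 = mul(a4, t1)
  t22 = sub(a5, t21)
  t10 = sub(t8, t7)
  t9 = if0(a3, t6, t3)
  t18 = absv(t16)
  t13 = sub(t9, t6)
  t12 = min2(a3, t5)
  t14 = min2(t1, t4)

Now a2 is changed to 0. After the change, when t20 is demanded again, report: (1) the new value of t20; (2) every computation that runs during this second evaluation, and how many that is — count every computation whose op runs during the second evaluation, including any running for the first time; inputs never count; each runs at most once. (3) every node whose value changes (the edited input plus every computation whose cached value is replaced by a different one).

Demanding t20 again yields 2.
8 computations run: t5, t12, t15, t16, t17, t18, t19, t20.
The nodes whose values change: a2, t15, t16, t17, t18, t19, t20.
Note the branch switch — t5, t12 had no cache and run now for the first time.

First demand of the output computes:
  t1 = neg(-2) = 2
  t2 = mul(-2, 2) = -4
  t3 = max2(-2, 2) = 2
  t4 = sub(2, -4) = 6
  t6 = absv(2) = 2
  t9 = if0(a3=-2 -> else branch t3) = 2
  t13 = sub(2, 2) = 0
  t15 = if0(a2=8 -> else branch t1) = 2
  t16 = min2(0, 2) = 0
  t17 = sub(8, 0) = 8
  t18 = absv(0) = 0
  t19 = min2(8, 6) = 6
  t20 = min2(6, 0) = 0

After the edit, cleaning proceeds:
  t5: had never run; runs now, result 6.
  t12: had never run; runs now, result -2.
  t15: a read changed (a2 8->0) — executes, giving -2.
  t16: a read changed (t15 2->-2) — executes, giving -2.
  t17: a read changed (a2 8->0; t16 0->-2) — executes, giving 2.
  t18: a read changed (t16 0->-2) — executes, giving 2.
  t19: a read changed (t17 8->2) — executes, giving 2.
  t20: a read changed (t19 6->2; t18 0->2) — executes, giving 2.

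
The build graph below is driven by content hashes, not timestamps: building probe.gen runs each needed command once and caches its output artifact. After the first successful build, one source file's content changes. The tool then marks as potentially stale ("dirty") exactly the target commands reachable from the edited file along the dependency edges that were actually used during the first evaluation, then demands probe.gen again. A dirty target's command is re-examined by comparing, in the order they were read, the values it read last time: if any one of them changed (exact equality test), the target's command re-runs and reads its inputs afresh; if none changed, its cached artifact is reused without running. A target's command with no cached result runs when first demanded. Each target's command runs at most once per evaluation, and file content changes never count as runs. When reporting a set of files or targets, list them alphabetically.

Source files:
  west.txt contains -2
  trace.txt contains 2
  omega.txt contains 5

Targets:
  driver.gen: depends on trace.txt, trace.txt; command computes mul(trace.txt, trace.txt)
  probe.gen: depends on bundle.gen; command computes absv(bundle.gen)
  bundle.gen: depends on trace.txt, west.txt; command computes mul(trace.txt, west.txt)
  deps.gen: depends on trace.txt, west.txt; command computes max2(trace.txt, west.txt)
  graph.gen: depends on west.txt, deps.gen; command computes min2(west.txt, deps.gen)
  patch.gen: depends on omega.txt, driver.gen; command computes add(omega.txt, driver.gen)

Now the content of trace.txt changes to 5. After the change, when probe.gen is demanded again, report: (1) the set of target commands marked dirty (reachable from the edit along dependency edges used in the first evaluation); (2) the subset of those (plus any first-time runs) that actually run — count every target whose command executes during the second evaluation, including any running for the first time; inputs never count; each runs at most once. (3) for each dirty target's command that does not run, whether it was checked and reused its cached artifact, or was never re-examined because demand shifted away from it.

Dirty set: bundle.gen, probe.gen.
Run set: bundle.gen, probe.gen (2 run).
All dirty target commands ended up running.

Initial pass — values computed on the first demand:
  bundle.gen = mul(2, -2) = -4
  probe.gen = absv(-4) = 4

Second demand — change propagation:
  bundle.gen: re-runs because trace.txt 2->5; new result -10.
  probe.gen: re-runs because bundle.gen -4->-10; new result 10.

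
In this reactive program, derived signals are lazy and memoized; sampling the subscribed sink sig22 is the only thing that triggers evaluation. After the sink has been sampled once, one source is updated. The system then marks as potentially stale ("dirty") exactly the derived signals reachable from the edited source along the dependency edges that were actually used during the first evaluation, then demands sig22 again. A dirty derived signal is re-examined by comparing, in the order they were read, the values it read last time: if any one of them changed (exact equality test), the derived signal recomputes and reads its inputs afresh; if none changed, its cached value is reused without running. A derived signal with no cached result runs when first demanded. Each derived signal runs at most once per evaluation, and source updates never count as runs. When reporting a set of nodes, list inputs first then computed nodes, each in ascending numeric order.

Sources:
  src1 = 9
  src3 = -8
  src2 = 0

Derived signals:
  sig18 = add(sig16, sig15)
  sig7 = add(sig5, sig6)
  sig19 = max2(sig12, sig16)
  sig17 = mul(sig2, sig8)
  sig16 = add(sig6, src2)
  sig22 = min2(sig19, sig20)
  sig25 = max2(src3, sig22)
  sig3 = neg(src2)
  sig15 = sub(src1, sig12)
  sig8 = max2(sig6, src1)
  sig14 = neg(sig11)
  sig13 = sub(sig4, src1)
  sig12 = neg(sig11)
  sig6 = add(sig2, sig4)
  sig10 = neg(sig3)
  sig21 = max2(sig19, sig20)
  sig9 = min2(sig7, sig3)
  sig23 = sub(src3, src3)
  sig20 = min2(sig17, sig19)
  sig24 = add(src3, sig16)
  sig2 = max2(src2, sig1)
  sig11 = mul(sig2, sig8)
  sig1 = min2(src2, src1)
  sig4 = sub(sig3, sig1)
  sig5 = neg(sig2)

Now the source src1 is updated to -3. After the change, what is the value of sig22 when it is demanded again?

First demand of the output computes:
  sig1 = min2(0, 9) = 0
  sig2 = max2(0, 0) = 0
  sig3 = neg(0) = 0
  sig4 = sub(0, 0) = 0
  sig6 = add(0, 0) = 0
  sig8 = max2(0, 9) = 9
  sig11 = mul(0, 9) = 0
  sig12 = neg(0) = 0
  sig16 = add(0, 0) = 0
  sig17 = mul(0, 9) = 0
  sig19 = max2(0, 0) = 0
  sig20 = min2(0, 0) = 0
  sig22 = min2(0, 0) = 0

After the edit, cleaning proceeds:
  sig1: a read changed (src1 9->-3) — executes, giving -3.
  sig2: a read changed (sig1 0->-3) — executes, giving 0 — identical to its old value.
  sig4: a read changed (sig1 0->-3) — executes, giving 3.
  sig6: a read changed (sig4 0->3) — executes, giving 3.
  sig8: a read changed (sig6 0->3; src1 9->-3) — executes, giving 3.
  sig11: a read changed (sig8 9->3) — executes, giving 0 — identical to its old value.
  sig12: dirty, but its reads are unchanged (sig11 unchanged); cached 0 stands.
  sig16: a read changed (sig6 0->3) — executes, giving 3.
  sig17: a read changed (sig8 9->3) — executes, giving 0 — identical to its old value.
  sig19: a read changed (sig16 0->3) — executes, giving 3.
  sig20: a read changed (sig19 0->3) — executes, giving 0 — identical to its old value.
  sig22: a read changed (sig19 0->3) — executes, giving 0 — identical to its old value.

Note where the cutoff bites: sig12 is checked, finds nothing changed, and keeps its cache.

Demanding sig22 again yields 0.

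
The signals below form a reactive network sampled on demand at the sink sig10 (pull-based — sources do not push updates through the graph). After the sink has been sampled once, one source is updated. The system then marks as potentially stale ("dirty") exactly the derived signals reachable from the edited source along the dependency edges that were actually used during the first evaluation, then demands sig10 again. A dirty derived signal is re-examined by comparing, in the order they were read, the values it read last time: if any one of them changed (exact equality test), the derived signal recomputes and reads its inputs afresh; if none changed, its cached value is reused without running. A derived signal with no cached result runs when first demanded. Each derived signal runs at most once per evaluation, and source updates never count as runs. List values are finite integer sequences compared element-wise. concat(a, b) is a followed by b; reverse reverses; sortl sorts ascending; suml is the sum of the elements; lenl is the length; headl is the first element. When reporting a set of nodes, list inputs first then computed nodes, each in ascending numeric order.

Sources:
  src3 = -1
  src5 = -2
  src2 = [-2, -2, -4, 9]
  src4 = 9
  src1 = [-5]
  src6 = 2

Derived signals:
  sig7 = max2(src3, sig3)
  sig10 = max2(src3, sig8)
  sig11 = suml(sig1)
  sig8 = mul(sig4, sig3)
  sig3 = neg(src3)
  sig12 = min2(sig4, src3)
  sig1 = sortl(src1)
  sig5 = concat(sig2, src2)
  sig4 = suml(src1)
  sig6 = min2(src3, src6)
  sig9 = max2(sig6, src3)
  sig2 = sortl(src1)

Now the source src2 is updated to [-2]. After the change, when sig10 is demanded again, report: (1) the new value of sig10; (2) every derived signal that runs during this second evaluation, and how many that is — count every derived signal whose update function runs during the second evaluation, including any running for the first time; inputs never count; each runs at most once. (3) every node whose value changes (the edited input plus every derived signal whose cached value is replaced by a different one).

Initial pass — values computed on the first demand:
  sig3 = neg(-1) = 1
  sig4 = suml([-5]) = -5
  sig8 = mul(-5, 1) = -5
  sig10 = max2(-1, -5) = -1

Second demand — change propagation:
  no demanded computation ever read src2, so the edit dirties nothing and nothing runs.

The important point: nothing the output needs ever reads src2, so the edit is invisible to it.

sig10 now evaluates to -1.
Run set: none (0 run).
Changed values: src2.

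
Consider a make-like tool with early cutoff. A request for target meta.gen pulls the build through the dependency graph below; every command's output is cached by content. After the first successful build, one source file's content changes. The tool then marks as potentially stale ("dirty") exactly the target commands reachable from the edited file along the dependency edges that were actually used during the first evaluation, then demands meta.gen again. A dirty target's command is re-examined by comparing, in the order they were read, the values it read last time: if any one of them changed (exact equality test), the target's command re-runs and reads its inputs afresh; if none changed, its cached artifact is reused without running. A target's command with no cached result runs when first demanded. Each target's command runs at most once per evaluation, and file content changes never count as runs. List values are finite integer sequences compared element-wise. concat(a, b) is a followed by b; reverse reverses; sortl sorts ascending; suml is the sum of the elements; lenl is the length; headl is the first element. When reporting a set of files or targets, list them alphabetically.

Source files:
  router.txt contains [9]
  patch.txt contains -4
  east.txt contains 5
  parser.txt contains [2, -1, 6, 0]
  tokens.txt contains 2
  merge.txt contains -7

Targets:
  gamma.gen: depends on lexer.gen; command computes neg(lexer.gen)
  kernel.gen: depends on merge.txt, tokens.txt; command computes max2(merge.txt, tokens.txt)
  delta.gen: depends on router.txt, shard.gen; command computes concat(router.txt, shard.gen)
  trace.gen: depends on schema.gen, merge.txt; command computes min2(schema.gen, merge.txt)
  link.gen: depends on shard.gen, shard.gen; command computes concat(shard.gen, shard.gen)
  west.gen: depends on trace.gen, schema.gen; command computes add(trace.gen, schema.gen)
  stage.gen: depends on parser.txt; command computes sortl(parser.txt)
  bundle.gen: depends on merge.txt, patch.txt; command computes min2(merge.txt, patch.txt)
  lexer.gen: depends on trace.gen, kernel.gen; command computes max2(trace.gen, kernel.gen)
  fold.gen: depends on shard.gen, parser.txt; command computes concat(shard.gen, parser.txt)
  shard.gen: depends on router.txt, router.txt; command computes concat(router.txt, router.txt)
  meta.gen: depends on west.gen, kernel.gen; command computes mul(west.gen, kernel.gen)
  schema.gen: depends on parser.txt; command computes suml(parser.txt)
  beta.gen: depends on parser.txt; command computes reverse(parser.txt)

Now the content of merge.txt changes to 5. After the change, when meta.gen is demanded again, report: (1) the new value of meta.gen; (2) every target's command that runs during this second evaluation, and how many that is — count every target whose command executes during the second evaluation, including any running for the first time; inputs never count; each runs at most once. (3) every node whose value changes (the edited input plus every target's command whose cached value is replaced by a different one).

First demand of the output computes:
  kernel.gen = max2(-7, 2) = 2
  schema.gen = suml([2, -1, 6, 0]) = 7
  trace.gen = min2(7, -7) = -7
  west.gen = add(-7, 7) = 0
  meta.gen = mul(0, 2) = 0

After the edit, cleaning proceeds:
  kernel.gen: a read changed (merge.txt -7->5) — executes, giving 5.
  trace.gen: a read changed (merge.txt -7->5) — executes, giving 5.
  west.gen: a read changed (trace.gen -7->5) — executes, giving 12.
  meta.gen: a read changed (west.gen 0->12; kernel.gen 2->5) — executes, giving 60.

Demanding meta.gen again yields 60.
4 target commands run: kernel.gen, meta.gen, trace.gen, west.gen.
The nodes whose values change: kernel.gen, merge.txt, meta.gen, trace.gen, west.gen.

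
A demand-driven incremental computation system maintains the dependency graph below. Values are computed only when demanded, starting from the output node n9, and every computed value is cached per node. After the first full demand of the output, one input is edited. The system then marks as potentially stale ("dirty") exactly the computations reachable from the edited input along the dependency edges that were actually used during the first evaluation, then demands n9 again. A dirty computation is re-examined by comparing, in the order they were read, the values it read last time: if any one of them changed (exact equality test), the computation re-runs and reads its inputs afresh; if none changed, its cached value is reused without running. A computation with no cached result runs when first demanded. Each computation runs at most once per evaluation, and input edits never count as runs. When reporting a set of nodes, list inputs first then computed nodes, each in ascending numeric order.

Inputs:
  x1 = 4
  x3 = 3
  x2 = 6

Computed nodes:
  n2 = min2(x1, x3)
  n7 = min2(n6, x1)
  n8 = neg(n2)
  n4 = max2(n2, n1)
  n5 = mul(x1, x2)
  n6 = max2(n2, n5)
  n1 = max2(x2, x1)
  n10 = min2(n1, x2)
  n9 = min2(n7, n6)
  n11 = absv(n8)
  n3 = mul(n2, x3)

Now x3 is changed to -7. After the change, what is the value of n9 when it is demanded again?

New value of n9: 4.
Key observation: the change is absorbed at n6 — it re-runs but produces the same value, and the output's value is unchanged.

First evaluation (everything demanded from the output):
  n2 = min2(4, 3) = 3
  n5 = mul(4, 6) = 24
  n6 = max2(3, 24) = 24
  n7 = min2(24, 4) = 4
  n9 = min2(4, 24) = 4

Propagation after the edit:
  n2: runs — x3 3->-7; result -7.
  n6: runs — n2 3->-7; result 24 (same value as before).
  n7: checked — values it read are unchanged (n6 unchanged, x1 unchanged); reused cached 4 without running.
  n9: checked — values it read are unchanged (n7 unchanged, n6 unchanged); reused cached 4 without running.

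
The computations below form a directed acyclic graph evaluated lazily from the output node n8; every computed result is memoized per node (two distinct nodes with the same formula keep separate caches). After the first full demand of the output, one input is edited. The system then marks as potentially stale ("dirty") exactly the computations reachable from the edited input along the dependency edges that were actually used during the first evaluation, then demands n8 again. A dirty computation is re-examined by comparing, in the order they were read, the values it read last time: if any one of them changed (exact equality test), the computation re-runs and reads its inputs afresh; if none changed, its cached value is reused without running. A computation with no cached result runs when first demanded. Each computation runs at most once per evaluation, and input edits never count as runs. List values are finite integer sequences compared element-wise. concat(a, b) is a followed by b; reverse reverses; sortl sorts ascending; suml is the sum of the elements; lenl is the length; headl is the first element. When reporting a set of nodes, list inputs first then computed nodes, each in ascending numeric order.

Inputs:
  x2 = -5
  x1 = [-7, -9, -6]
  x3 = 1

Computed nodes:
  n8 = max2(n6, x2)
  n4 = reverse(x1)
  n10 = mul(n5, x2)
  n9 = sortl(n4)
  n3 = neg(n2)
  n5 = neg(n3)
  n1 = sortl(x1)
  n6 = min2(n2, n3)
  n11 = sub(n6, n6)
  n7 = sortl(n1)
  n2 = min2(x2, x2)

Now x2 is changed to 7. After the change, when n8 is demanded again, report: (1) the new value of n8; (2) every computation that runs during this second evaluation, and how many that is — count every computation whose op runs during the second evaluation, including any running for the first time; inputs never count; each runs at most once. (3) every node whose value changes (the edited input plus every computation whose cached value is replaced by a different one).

First demand of the output computes:
  n2 = min2(-5, -5) = -5
  n3 = neg(-5) = 5
  n6 = min2(-5, 5) = -5
  n8 = max2(-5, -5) = -5

After the edit, cleaning proceeds:
  n2: a read changed (x2 -5->7; x2 -5->7) — executes, giving 7.
  n3: a read changed (n2 -5->7) — executes, giving -7.
  n6: a read changed (n2 -5->7; n3 5->-7) — executes, giving -7.
  n8: a read changed (n6 -5->-7; x2 -5->7) — executes, giving 7.

Demanding n8 again yields 7.
4 computations run: n2, n3, n6, n8.
The nodes whose values change: x2, n2, n3, n6, n8.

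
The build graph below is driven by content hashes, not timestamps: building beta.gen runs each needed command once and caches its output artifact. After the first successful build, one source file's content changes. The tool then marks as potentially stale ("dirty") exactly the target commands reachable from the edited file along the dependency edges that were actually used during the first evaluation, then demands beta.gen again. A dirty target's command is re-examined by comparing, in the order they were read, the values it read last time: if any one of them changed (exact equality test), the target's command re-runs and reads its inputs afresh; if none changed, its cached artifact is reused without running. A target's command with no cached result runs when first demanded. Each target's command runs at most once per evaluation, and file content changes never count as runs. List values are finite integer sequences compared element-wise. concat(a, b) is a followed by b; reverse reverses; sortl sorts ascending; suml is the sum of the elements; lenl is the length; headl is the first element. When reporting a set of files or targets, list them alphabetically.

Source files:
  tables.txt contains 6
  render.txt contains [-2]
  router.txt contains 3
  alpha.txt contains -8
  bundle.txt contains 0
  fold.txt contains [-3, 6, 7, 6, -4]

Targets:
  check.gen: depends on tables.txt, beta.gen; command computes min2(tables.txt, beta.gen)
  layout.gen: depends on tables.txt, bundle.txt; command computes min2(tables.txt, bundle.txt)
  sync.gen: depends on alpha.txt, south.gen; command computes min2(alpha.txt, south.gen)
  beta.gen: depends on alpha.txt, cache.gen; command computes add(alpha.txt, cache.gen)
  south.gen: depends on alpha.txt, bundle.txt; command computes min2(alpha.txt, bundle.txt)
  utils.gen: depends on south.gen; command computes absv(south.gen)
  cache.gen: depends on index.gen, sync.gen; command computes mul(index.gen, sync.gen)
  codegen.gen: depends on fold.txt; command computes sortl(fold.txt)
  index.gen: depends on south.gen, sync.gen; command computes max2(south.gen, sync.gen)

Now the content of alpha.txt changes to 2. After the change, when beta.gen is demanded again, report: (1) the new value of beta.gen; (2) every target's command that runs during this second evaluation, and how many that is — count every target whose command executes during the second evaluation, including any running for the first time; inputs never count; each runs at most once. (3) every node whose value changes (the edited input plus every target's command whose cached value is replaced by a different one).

beta.gen now evaluates to 2.
Run set: beta.gen, cache.gen, index.gen, south.gen, sync.gen (5 run).
Changed values: alpha.txt, beta.gen, cache.gen, index.gen, south.gen, sync.gen.

Initial pass — values computed on the first demand:
  south.gen = min2(-8, 0) = -8
  sync.gen = min2(-8, -8) = -8
  index.gen = max2(-8, -8) = -8
  cache.gen = mul(-8, -8) = 64
  beta.gen = add(-8, 64) = 56

Second demand — change propagation:
  south.gen: re-runs because alpha.txt -8->2; new result 0.
  sync.gen: re-runs because alpha.txt -8->2; south.gen -8->0; new result 0.
  index.gen: re-runs because south.gen -8->0; sync.gen -8->0; new result 0.
  cache.gen: re-runs because index.gen -8->0; sync.gen -8->0; new result 0.
  beta.gen: re-runs because alpha.txt -8->2; cache.gen 64->0; new result 2.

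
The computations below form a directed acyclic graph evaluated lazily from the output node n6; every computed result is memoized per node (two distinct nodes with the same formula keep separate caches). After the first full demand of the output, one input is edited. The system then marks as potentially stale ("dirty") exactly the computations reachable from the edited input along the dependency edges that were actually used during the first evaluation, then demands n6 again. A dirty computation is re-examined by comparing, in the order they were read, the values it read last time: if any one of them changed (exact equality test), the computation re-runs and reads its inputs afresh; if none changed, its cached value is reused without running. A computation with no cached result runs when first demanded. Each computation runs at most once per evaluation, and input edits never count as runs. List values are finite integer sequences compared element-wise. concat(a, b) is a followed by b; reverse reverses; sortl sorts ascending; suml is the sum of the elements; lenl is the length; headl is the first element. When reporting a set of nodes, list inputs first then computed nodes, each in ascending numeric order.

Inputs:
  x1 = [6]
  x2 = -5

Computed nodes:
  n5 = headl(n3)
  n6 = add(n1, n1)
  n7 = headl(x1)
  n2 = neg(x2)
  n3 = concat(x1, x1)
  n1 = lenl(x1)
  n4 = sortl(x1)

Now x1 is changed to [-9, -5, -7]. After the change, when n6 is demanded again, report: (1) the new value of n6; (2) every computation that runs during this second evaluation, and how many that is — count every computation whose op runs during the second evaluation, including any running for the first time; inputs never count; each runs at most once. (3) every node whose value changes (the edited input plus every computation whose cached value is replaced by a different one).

Demanding n6 again yields 6.
2 computations run: n1, n6.
The nodes whose values change: x1, n1, n6.

First demand of the output computes:
  n1 = lenl([6]) = 1
  n6 = add(1, 1) = 2

After the edit, cleaning proceeds:
  n1: a read changed (x1 [6]->[-9, -5, -7]) — executes, giving 3.
  n6: a read changed (n1 1->3; n1 1->3) — executes, giving 6.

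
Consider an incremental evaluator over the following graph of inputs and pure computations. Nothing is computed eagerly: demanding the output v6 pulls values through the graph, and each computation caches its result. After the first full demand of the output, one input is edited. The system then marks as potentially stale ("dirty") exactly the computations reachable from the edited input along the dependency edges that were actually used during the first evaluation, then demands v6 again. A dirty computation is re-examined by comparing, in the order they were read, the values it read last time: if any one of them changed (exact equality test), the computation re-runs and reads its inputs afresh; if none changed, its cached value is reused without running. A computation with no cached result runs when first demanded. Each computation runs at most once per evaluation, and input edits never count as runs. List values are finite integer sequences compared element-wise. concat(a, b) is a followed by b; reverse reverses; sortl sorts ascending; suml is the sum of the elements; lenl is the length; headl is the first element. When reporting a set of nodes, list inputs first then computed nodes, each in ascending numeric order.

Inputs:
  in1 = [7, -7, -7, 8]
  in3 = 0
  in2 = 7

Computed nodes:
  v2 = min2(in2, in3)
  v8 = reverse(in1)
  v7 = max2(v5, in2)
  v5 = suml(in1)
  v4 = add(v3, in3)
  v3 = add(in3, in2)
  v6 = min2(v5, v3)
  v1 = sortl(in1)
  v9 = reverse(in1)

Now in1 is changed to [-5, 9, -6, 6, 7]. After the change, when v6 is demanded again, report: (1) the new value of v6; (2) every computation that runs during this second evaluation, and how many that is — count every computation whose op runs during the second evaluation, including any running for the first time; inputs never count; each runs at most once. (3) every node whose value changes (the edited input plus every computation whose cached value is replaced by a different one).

v6 now evaluates to 7.
Run set: v5, v6 (2 run).
Changed values: in1, v5, v6.

Initial pass — values computed on the first demand:
  v3 = add(0, 7) = 7
  v5 = suml([7, -7, -7, 8]) = 1
  v6 = min2(1, 7) = 1

Second demand — change propagation:
  v5: re-runs because in1 [7, -7, -7, 8]->[-5, 9, -6, 6, 7]; new result 11.
  v6: re-runs because v5 1->11; new result 7.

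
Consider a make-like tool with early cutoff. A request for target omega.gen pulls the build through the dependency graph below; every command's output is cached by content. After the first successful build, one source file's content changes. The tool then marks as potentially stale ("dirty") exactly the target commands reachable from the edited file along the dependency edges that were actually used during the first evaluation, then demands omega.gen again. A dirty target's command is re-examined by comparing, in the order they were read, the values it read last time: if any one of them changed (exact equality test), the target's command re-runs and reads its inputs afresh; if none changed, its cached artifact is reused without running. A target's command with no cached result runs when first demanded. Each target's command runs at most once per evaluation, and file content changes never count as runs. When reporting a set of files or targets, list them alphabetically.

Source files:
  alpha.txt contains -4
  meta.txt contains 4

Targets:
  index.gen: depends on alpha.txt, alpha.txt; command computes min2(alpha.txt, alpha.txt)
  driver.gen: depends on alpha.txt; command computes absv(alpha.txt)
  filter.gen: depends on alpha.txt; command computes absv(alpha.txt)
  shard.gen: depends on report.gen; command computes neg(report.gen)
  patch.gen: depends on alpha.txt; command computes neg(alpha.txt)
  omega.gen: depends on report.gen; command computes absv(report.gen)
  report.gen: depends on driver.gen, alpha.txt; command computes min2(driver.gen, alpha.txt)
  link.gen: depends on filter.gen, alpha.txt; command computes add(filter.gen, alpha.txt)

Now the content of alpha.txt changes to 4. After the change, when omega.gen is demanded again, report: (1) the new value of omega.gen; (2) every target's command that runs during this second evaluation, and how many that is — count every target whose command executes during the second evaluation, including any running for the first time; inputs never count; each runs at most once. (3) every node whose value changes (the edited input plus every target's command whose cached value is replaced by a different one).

First demand of the output computes:
  driver.gen = absv(-4) = 4
  report.gen = min2(4, -4) = -4
  omega.gen = absv(-4) = 4

After the edit, cleaning proceeds:
  driver.gen: a read changed (alpha.txt -4->4) — executes, giving 4 — identical to its old value.
  report.gen: a read changed (alpha.txt -4->4) — executes, giving 4.
  omega.gen: a read changed (report.gen -4->4) — executes, giving 4 — identical to its old value.

Demanding omega.gen again yields 4.
3 target commands run: driver.gen, omega.gen, report.gen.
The nodes whose values change: alpha.txt, report.gen.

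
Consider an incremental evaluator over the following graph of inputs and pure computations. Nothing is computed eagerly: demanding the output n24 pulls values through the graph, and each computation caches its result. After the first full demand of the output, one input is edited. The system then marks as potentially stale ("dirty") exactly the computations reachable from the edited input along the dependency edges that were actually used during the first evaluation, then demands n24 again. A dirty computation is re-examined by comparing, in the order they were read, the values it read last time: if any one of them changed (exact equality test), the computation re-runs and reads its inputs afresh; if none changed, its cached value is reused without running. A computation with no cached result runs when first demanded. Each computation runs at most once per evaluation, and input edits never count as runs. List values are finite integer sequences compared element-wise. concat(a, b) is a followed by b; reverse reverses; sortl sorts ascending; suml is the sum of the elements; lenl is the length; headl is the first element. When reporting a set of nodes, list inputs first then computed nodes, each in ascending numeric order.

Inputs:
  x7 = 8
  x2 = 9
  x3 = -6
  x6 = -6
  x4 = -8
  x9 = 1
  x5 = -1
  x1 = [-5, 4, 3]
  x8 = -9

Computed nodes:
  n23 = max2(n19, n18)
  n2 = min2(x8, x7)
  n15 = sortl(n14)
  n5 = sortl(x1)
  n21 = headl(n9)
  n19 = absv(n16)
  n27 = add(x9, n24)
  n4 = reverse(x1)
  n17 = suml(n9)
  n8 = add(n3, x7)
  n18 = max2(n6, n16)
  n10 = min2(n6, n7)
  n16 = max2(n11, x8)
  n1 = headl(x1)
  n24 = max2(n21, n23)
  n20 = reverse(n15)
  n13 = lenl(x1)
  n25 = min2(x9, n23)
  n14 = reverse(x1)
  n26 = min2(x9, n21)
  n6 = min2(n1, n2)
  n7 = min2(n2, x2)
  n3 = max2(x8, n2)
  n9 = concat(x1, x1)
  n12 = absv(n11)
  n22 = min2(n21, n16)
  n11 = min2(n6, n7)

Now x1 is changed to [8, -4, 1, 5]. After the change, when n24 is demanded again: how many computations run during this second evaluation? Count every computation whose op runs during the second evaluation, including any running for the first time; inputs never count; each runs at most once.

Run set: n1, n6, n9, n21, n24 (5 run).
The important point: at n11 every value read last time is unchanged, so the dirty flag clears without a run.

Initial pass — values computed on the first demand:
  n1 = headl([-5, 4, 3]) = -5
  n2 = min2(-9, 8) = -9
  n6 = min2(-5, -9) = -9
  n7 = min2(-9, 9) = -9
  n9 = concat([-5, 4, 3], [-5, 4, 3]) = [-5, 4, 3, -5, 4, 3]
  n11 = min2(-9, -9) = -9
  n16 = max2(-9, -9) = -9
  n18 = max2(-9, -9) = -9
  n19 = absv(-9) = 9
  n21 = headl([-5, 4, 3, -5, 4, 3]) = -5
  n23 = max2(9, -9) = 9
  n24 = max2(-5, 9) = 9

Second demand — change propagation:
  n1: re-runs because x1 [-5, 4, 3]->[8, -4, 1, 5]; new result 8.
  n6: re-runs because n1 -5->8; new result -9 (unchanged).
  n9: re-runs because x1 [-5, 4, 3]->[8, -4, 1, 5]; x1 [-5, 4, 3]->[8, -4, 1, 5]; new result [8, -4, 1, 5, 8, -4, 1, 5].
  n11: re-examined; everything it read last time is the same (n6 unchanged, n7 unchanged) — cache -9 kept, no run.
  n16: re-examined; everything it read last time is the same (n11 unchanged, x8 unchanged) — cache -9 kept, no run.
  n18: re-examined; everything it read last time is the same (n6 unchanged, n16 unchanged) — cache -9 kept, no run.
  n19: re-examined; everything it read last time is the same (n16 unchanged) — cache 9 kept, no run.
  n21: re-runs because n9 [-5, 4, 3, -5, 4, 3]->[8, -4, 1, 5, 8, -4, 1, 5]; new result 8.
  n23: re-examined; everything it read last time is the same (n19 unchanged, n18 unchanged) — cache 9 kept, no run.
  n24: re-runs because n21 -5->8; new result 9 (unchanged).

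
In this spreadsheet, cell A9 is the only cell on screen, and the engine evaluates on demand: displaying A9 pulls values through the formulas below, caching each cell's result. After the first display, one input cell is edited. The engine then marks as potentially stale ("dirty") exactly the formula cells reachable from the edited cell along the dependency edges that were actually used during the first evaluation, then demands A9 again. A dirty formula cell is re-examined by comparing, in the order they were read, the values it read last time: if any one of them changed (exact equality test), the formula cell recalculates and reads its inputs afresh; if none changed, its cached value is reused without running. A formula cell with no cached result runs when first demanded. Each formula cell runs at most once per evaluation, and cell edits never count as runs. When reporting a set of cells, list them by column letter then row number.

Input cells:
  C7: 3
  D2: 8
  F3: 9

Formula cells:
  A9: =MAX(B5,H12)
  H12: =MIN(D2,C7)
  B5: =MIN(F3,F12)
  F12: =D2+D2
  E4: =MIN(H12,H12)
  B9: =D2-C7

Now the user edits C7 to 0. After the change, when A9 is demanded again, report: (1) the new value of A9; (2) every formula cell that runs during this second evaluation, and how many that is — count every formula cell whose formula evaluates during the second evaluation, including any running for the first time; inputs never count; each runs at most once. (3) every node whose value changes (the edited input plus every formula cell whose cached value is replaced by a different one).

A9 now evaluates to 9.
Run set: A9, H12 (2 run).
Changed values: C7, H12.

Initial pass — values computed on the first demand:
  F12 = 8 + 8 = 16
  B5 = MIN(9, 16) = 9
  H12 = MIN(8, 3) = 3
  A9 = MAX(9, 3) = 9

Second demand — change propagation:
  H12: re-runs because C7 3->0; new result 0.
  A9: re-runs because H12 3->0; new result 9 (unchanged).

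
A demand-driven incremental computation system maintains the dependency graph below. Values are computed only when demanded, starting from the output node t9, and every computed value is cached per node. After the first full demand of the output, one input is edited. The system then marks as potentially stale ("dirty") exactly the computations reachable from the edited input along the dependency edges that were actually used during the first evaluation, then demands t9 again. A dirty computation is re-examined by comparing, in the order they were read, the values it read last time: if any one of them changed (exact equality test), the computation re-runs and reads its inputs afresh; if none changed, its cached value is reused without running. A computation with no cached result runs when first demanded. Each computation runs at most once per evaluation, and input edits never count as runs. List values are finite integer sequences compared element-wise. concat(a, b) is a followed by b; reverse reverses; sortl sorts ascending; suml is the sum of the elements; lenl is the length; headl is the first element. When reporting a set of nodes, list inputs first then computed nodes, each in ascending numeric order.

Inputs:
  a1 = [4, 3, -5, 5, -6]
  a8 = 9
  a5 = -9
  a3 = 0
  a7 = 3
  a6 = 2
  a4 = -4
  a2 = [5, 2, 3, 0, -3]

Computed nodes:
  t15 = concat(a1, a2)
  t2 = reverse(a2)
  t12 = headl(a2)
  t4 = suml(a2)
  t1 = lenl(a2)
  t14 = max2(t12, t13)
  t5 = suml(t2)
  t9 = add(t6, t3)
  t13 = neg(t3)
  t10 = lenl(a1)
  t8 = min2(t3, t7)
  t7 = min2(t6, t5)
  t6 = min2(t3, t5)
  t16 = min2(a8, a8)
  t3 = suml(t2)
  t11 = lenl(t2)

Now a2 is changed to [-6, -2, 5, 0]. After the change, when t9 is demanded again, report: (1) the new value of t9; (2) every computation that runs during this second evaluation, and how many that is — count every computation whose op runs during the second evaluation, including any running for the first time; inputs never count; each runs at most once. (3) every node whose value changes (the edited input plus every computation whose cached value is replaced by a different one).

First evaluation (everything demanded from the output):
  t2 = reverse([5, 2, 3, 0, -3]) = [-3, 0, 3, 2, 5]
  t3 = suml([-3, 0, 3, 2, 5]) = 7
  t5 = suml([-3, 0, 3, 2, 5]) = 7
  t6 = min2(7, 7) = 7
  t9 = add(7, 7) = 14

Propagation after the edit:
  t2: runs — a2 [5, 2, 3, 0, -3]->[-6, -2, 5, 0]; result [0, 5, -2, -6].
  t3: runs — t2 [-3, 0, 3, 2, 5]->[0, 5, -2, -6]; result -3.
  t5: runs — t2 [-3, 0, 3, 2, 5]->[0, 5, -2, -6]; result -3.
  t6: runs — t3 7->-3; t5 7->-3; result -3.
  t9: runs — t6 7->-3; t3 7->-3; result -6.

New value of t9: -6.
Computations that run: t2, t3, t5, t6, t9 — 5 in total.
Values that change: a2, t2, t3, t5, t6, t9.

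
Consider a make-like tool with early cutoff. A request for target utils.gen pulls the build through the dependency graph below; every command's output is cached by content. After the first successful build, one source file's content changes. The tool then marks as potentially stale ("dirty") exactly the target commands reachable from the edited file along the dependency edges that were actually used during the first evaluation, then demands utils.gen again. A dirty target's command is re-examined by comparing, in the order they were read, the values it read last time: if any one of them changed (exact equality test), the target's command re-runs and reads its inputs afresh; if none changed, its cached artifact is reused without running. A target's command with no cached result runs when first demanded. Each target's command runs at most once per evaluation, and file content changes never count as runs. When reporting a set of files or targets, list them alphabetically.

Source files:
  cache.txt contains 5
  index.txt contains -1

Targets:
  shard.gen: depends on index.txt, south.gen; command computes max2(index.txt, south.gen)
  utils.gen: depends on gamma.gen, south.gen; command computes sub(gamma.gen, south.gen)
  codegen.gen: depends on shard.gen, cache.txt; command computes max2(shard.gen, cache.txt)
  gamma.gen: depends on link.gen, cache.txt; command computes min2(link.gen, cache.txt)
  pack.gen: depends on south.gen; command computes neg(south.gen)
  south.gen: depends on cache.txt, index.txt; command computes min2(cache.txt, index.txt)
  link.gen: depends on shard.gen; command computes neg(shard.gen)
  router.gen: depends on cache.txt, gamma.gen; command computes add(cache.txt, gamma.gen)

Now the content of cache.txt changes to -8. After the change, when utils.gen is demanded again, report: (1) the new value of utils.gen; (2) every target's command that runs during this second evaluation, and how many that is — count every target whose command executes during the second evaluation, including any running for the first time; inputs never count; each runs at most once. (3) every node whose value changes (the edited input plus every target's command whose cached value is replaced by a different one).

First demand of the output computes:
  south.gen = min2(5, -1) = -1
  shard.gen = max2(-1, -1) = -1
  link.gen = neg(-1) = 1
  gamma.gen = min2(1, 5) = 1
  utils.gen = sub(1, -1) = 2

After the edit, cleaning proceeds:
  south.gen: a read changed (cache.txt 5->-8) — executes, giving -8.
  shard.gen: a read changed (south.gen -1->-8) — executes, giving -1 — identical to its old value.
  link.gen: dirty, but its reads are unchanged (shard.gen unchanged); cached 1 stands.
  gamma.gen: a read changed (cache.txt 5->-8) — executes, giving -8.
  utils.gen: a read changed (gamma.gen 1->-8; south.gen -1->-8) — executes, giving 0.

Note where the cutoff bites: link.gen is checked, finds nothing changed, and keeps its cache.

Demanding utils.gen again yields 0.
4 target commands run: gamma.gen, shard.gen, south.gen, utils.gen.
The nodes whose values change: cache.txt, gamma.gen, south.gen, utils.gen.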